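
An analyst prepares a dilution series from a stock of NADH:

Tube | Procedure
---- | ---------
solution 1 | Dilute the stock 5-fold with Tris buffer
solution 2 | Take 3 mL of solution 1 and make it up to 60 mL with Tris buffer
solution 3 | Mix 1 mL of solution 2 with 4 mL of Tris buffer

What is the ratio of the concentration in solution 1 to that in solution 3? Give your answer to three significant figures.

100

Step 1: 5-fold → factor 5
Step 2: 3 mL brought to 60 mL → factor 60/3 = 20
Step 3: 1 mL + 4 mL = 5 mL total → factor 5/1 = 5
Dilution factor to solution 1 = 5; to solution 3 = 500
[solution 1]/[solution 3] = (factor to solution 3)/(factor to solution 1) = 500/5 = 100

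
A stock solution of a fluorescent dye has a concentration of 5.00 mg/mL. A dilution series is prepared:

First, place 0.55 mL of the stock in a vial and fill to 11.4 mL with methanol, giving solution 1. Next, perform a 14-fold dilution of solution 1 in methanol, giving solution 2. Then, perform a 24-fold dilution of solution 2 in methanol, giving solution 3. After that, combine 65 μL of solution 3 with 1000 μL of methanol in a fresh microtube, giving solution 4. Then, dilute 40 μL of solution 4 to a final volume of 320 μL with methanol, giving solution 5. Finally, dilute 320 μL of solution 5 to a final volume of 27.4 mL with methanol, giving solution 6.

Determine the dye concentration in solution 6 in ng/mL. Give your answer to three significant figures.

0.0640 ng/mL

Step 1: 0.55 mL brought to 11.4 mL → factor 11.4/0.55 = 20.727
Step 2: 14-fold → factor 14
Step 3: 24-fold → factor 24
Step 4: 65 μL + 1000 μL = 1065 μL total → factor 1065/65 = 16.385
Step 5: 40 μL brought to 320 μL → factor 320/40 = 8
Step 6: 320 μL brought to 27.4 mL → factor 27400/320 = 85.625
Overall dilution factor = 20.727 × 14 × 24 × 16.385 × 8 × 85.625 = 7.8164 × 10^7
Final = 5.00 mg/mL / 7.8164 × 10^7 = 6.397 × 10^-8 mg/mL = 0.0640 ng/mL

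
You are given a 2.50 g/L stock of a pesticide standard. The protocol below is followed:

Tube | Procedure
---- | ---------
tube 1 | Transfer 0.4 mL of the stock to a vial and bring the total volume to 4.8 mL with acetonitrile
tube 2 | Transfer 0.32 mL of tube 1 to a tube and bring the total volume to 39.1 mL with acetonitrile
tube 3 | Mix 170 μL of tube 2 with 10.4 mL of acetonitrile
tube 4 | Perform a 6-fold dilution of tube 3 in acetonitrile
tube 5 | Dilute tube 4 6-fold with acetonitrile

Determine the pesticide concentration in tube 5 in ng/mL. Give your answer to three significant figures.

Step 1: 0.4 mL brought to 4.8 mL → factor 4.8/0.4 = 12
Step 2: 0.32 mL brought to 39.1 mL → factor 39.1/0.32 = 122.19
Step 3: 170 μL + 10.4 mL = 10570 μL total → factor 10570/170 = 62.176
Step 4: 6-fold → factor 6
Step 5: 6-fold → factor 6
Overall dilution factor = 12 × 122.19 × 62.176 × 6 × 6 = 3.282 × 10^6
Final = 2.50 g/L / 3.282 × 10^6 = 7.617 × 10^-7 g/L = 0.762 ng/mL

0.762 ng/mL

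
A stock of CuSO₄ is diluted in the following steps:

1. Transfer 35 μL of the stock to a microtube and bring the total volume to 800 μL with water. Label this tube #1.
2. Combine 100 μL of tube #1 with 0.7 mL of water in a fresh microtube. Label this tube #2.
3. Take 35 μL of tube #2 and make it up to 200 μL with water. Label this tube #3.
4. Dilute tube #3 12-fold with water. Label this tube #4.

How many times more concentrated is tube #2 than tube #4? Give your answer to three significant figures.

68.6

Step 1: 35 μL brought to 800 μL → factor 800/35 = 22.857
Step 2: 100 μL + 0.7 mL = 800 μL total → factor 800/100 = 8
Step 3: 35 μL brought to 200 μL → factor 200/35 = 5.7143
Step 4: 12-fold → factor 12
Dilution factor to tube #2 = 182.86; to tube #4 = 12539
[tube #2]/[tube #4] = (factor to tube #4)/(factor to tube #2) = 12539/182.86 = 68.6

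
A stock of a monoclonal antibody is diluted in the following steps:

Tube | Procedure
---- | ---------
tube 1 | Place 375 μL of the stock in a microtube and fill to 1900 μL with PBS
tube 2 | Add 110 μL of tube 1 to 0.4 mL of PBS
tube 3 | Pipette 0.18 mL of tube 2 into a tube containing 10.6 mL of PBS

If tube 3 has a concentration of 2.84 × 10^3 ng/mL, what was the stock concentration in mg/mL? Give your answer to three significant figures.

Step 1: 375 μL brought to 1900 μL → factor 1900/375 = 5.0667
Step 2: 110 μL + 0.4 mL = 510 μL total → factor 510/110 = 4.6364
Step 3: 0.18 mL + 10.6 mL = 10.78 mL total → factor 10.78/0.18 = 59.889
Overall dilution factor = 5.0667 × 4.6364 × 59.889 = 1406.8
Stock = 2.84 × 10^3 ng/mL × 1406.8 = 3.995 × 10^6 ng/mL = 4.00 mg/mL

4.00 mg/mL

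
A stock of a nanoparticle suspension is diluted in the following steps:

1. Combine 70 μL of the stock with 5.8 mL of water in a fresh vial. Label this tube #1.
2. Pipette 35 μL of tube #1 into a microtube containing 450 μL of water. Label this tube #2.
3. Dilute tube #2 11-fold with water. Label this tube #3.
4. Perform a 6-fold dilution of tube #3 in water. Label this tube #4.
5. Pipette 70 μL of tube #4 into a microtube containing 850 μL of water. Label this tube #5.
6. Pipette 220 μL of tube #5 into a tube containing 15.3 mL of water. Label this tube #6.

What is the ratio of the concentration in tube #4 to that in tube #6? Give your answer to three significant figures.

927

Step 1: 70 μL + 5.8 mL = 5870 μL total → factor 5870/70 = 83.857
Step 2: 35 μL + 450 μL = 485 μL total → factor 485/35 = 13.857
Step 3: 11-fold → factor 11
Step 4: 6-fold → factor 6
Step 5: 70 μL + 850 μL = 920 μL total → factor 920/70 = 13.143
Step 6: 220 μL + 15.3 mL = 15520 μL total → factor 15520/220 = 70.545
Dilution factor to tube #4 = 76693; to tube #6 = 7.1108 × 10^7
[tube #4]/[tube #6] = (factor to tube #6)/(factor to tube #4) = 7.1108 × 10^7/76693 = 927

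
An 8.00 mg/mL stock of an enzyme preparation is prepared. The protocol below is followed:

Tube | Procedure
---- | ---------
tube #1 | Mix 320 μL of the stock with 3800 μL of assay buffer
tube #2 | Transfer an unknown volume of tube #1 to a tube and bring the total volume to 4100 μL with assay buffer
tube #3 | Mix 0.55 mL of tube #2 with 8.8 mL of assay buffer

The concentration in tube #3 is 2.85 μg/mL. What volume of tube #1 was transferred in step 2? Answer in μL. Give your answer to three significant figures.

Step 1: 320 μL + 3800 μL = 4120 μL total → factor 4120/320 = 12.875
Step 2: v brought to 4100 μL → factor = 4100 μL/v
Step 3: 0.55 mL + 8.8 mL = 9.35 mL total → factor 9.35/0.55 = 17
Product of known-step factors = 218.88
Overall factor = 8.00 mg/mL / (2.85 μg/mL) = 2807
Step-2 factor = 2807 / 218.88 = 12.825
v = 4100 μL / 12.825 = 320 μL

320 μL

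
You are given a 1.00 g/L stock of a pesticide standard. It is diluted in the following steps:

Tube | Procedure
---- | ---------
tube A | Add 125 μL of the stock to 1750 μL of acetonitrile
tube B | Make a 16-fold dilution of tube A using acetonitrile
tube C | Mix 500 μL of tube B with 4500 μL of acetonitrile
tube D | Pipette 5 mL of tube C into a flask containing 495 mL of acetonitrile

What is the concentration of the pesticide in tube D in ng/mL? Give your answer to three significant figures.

4.17 ng/mL

Step 1: 125 μL + 1750 μL = 1875 μL total → factor 1875/125 = 15
Step 2: 16-fold → factor 16
Step 3: 500 μL + 4500 μL = 5000 μL total → factor 5000/500 = 10
Step 4: 5 mL + 495 mL = 500 mL total → factor 500/5 = 100
Overall dilution factor = 15 × 16 × 10 × 100 = 2.4 × 10^5
Final = 1.00 g/L / 2.4 × 10^5 = 4.167 × 10^-6 g/L = 4.17 ng/mL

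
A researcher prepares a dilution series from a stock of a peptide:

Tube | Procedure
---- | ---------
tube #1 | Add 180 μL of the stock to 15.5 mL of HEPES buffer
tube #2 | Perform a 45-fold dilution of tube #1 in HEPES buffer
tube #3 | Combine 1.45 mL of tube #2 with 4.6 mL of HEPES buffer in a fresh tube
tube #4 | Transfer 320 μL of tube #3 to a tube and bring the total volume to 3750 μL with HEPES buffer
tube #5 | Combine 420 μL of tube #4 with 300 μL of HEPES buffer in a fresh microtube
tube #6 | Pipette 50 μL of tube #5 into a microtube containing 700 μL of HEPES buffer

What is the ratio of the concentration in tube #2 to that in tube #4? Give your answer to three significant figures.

Step 1: 180 μL + 15.5 mL = 15680 μL total → factor 15680/180 = 87.111
Step 2: 45-fold → factor 45
Step 3: 1.45 mL + 4.6 mL = 6.05 mL total → factor 6.05/1.45 = 4.1724
Step 4: 320 μL brought to 3750 μL → factor 3750/320 = 11.719
Dilution factor to tube #2 = 3920; to tube #4 = 1.9167 × 10^5
[tube #2]/[tube #4] = (factor to tube #4)/(factor to tube #2) = 1.9167 × 10^5/3920 = 48.9

48.9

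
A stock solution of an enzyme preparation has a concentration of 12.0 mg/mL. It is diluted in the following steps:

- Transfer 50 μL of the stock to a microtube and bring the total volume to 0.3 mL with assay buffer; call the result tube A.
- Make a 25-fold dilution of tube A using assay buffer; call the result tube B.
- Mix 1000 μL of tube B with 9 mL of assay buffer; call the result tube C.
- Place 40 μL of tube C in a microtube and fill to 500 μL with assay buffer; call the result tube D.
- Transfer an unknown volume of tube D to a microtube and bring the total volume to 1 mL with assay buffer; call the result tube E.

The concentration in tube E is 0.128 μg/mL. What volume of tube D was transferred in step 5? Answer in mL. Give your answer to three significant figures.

0.200 mL

Step 1: 50 μL brought to 0.3 mL → factor 300/50 = 6
Step 2: 25-fold → factor 25
Step 3: 1000 μL + 9 mL = 10000 μL total → factor 10000/1000 = 10
Step 4: 40 μL brought to 500 μL → factor 500/40 = 12.5
Step 5: v brought to 1 mL → factor = 1 mL/v
Product of known-step factors = 18750
Overall factor = 12.0 mg/mL / (0.128 μg/mL) = 93750
Step-5 factor = 93750 / 18750 = 5
v = 1 mL / 5 = 0.200 mL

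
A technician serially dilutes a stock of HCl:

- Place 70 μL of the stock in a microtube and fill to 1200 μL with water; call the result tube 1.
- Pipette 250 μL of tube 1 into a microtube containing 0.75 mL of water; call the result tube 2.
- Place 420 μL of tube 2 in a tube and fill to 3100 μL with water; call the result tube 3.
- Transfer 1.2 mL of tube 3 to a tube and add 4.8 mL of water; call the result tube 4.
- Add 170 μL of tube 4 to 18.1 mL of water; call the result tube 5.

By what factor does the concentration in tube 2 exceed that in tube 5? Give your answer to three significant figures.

3.97 × 10^3

Step 1: 70 μL brought to 1200 μL → factor 1200/70 = 17.143
Step 2: 250 μL + 0.75 mL = 1000 μL total → factor 1000/250 = 4
Step 3: 420 μL brought to 3100 μL → factor 3100/420 = 7.381
Step 4: 1.2 mL + 4.8 mL = 6 mL total → factor 6/1.2 = 5
Step 5: 170 μL + 18.1 mL = 18270 μL total → factor 18270/170 = 107.47
Dilution factor to tube 2 = 68.571; to tube 5 = 2.7197 × 10^5
[tube 2]/[tube 5] = (factor to tube 5)/(factor to tube 2) = 2.7197 × 10^5/68.571 = 3.97 × 10^3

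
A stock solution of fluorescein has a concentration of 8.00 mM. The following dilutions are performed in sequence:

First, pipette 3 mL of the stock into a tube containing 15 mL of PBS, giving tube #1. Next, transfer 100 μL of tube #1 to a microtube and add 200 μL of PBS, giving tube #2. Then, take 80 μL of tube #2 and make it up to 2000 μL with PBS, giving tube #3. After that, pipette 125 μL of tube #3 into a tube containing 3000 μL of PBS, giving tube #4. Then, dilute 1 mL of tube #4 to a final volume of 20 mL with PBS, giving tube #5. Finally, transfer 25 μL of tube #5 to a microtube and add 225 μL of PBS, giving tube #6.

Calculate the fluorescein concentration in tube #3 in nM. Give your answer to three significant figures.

Step 1: 3 mL + 15 mL = 18 mL total → factor 18/3 = 6
Step 2: 100 μL + 200 μL = 300 μL total → factor 300/100 = 3
Step 3: 80 μL brought to 2000 μL → factor 2000/80 = 25
Dilution factor through tube #3 = 6 × 3 × 25 = 450
[tube #3] = 8.00 mM / 450 = 0.01778 mM = 1.78 × 10^4 nM

1.78 × 10^4 nM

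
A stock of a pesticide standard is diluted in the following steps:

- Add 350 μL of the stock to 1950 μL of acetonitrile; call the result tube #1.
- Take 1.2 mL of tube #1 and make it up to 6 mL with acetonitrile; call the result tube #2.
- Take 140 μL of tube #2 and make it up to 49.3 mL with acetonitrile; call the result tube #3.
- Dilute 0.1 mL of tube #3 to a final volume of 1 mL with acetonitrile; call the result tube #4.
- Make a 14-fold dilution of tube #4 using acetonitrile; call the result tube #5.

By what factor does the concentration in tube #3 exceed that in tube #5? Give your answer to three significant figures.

Step 1: 350 μL + 1950 μL = 2300 μL total → factor 2300/350 = 6.5714
Step 2: 1.2 mL brought to 6 mL → factor 6/1.2 = 5
Step 3: 140 μL brought to 49.3 mL → factor 49300/140 = 352.14
Step 4: 0.1 mL brought to 1 mL → factor 1/0.1 = 10
Step 5: 14-fold → factor 14
Dilution factor to tube #3 = 11570; to tube #5 = 1.6199 × 10^6
[tube #3]/[tube #5] = (factor to tube #5)/(factor to tube #3) = 1.6199 × 10^6/11570 = 140

140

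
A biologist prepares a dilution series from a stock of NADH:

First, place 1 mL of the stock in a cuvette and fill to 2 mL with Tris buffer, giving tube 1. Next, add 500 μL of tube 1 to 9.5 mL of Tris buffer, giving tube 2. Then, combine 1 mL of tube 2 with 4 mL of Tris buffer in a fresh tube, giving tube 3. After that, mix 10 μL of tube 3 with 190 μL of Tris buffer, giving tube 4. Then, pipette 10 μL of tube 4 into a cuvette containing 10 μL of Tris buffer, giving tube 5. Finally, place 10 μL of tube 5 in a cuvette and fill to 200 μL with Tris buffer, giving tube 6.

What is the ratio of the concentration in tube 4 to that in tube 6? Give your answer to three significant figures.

40.0

Step 1: 1 mL brought to 2 mL → factor 2/1 = 2
Step 2: 500 μL + 9.5 mL = 10000 μL total → factor 10000/500 = 20
Step 3: 1 mL + 4 mL = 5 mL total → factor 5/1 = 5
Step 4: 10 μL + 190 μL = 200 μL total → factor 200/10 = 20
Step 5: 10 μL + 10 μL = 20 μL total → factor 20/10 = 2
Step 6: 10 μL brought to 200 μL → factor 200/10 = 20
Dilution factor to tube 4 = 4000; to tube 6 = 1.6 × 10^5
[tube 4]/[tube 6] = (factor to tube 6)/(factor to tube 4) = 1.6 × 10^5/4000 = 40.0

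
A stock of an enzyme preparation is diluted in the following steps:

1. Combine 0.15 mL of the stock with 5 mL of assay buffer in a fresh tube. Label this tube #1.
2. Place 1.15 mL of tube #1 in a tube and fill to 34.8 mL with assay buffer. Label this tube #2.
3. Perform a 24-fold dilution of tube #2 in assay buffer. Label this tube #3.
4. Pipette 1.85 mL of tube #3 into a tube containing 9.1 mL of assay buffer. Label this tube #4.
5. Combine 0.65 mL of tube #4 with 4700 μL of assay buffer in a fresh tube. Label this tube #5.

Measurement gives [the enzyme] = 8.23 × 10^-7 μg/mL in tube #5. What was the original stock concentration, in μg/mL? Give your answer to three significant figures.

Step 1: 0.15 mL + 5 mL = 5.15 mL total → factor 5.15/0.15 = 34.333
Step 2: 1.15 mL brought to 34.8 mL → factor 34.8/1.15 = 30.261
Step 3: 24-fold → factor 24
Step 4: 1.85 mL + 9.1 mL = 10.95 mL total → factor 10.95/1.85 = 5.9189
Step 5: 0.65 mL + 4700 μL = 5.35 mL total → factor 5.35/0.65 = 8.2308
Overall dilution factor = 34.333 × 30.261 × 24 × 5.9189 × 8.2308 = 1.2148 × 10^6
Stock = 8.23 × 10^-7 μg/mL × 1.2148 × 10^6 = 1.00 μg/mL

1.00 μg/mL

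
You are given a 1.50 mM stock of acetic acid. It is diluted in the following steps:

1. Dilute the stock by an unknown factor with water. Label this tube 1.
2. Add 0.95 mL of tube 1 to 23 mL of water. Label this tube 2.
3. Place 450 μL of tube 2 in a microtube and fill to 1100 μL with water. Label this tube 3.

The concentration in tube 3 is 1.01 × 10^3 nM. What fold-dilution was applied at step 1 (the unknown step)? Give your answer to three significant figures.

Step 1: unknown factor x
Step 2: 0.95 mL + 23 mL = 23.95 mL total → factor 23.95/0.95 = 25.211
Step 3: 450 μL brought to 1100 μL → factor 1100/450 = 2.4444
Product of known-step factors = 61.626
Overall factor = 1.50 mM / (1.01 × 10^3 nM) = 1485.1
x = 1485.1 / 61.626 = 24.1

24.1-fold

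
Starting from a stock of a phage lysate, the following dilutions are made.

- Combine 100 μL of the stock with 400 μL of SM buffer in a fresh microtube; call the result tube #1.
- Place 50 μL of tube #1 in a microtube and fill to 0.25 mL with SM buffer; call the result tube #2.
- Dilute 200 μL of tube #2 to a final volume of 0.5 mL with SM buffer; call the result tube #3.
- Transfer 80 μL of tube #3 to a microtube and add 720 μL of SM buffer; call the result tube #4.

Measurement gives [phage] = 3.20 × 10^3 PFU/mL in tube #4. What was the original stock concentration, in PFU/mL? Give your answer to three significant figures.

Step 1: 100 μL + 400 μL = 500 μL total → factor 500/100 = 5
Step 2: 50 μL brought to 0.25 mL → factor 250/50 = 5
Step 3: 200 μL brought to 0.5 mL → factor 500/200 = 2.5
Step 4: 80 μL + 720 μL = 800 μL total → factor 800/80 = 10
Overall dilution factor = 5 × 5 × 2.5 × 10 = 625
Stock = 3.20 × 10^3 PFU/mL × 625 = 2.00 × 10^6 PFU/mL

2.00 × 10^6 PFU/mL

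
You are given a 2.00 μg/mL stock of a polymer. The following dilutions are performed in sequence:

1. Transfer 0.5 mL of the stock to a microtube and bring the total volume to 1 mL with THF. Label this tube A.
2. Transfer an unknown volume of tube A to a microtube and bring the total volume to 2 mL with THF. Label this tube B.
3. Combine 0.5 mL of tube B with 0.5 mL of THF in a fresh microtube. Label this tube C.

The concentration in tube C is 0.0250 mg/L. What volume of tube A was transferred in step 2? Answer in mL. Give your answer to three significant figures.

0.100 mL

Step 1: 0.5 mL brought to 1 mL → factor 1/0.5 = 2
Step 2: v brought to 2 mL → factor = 2 mL/v
Step 3: 0.5 mL + 0.5 mL = 1 mL total → factor 1/0.5 = 2
Product of known-step factors = 4
Overall factor = 2.00 μg/mL / (0.0250 mg/L) = 80
Step-2 factor = 80 / 4 = 20
v = 2 mL / 20 = 0.100 mL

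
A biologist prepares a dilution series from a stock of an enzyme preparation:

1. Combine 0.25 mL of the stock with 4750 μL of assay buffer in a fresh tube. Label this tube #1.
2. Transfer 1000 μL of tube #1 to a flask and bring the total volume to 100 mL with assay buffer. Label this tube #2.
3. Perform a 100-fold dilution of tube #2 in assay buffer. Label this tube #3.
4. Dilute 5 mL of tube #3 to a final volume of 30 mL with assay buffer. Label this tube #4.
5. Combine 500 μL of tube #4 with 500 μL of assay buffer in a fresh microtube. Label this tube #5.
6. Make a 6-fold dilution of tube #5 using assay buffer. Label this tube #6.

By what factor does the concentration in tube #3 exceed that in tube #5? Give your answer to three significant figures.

12.0

Step 1: 0.25 mL + 4750 μL = 5 mL total → factor 5/0.25 = 20
Step 2: 1000 μL brought to 100 mL → factor 1 × 10^5/1000 = 100
Step 3: 100-fold → factor 100
Step 4: 5 mL brought to 30 mL → factor 30/5 = 6
Step 5: 500 μL + 500 μL = 1000 μL total → factor 1000/500 = 2
Dilution factor to tube #3 = 2 × 10^5; to tube #5 = 2.4 × 10^6
[tube #3]/[tube #5] = (factor to tube #5)/(factor to tube #3) = 2.4 × 10^6/2 × 10^5 = 12.0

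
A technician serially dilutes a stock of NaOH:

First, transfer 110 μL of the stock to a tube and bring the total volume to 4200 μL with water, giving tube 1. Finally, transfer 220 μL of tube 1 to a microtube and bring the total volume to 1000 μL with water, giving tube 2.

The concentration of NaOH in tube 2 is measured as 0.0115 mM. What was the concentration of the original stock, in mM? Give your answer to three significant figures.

2.00 mM

Step 1: 110 μL brought to 4200 μL → factor 4200/110 = 38.182
Step 2: 220 μL brought to 1000 μL → factor 1000/220 = 4.5455
Overall dilution factor = 38.182 × 4.5455 = 173.55
Stock = 0.0115 mM × 173.55 = 2.00 mM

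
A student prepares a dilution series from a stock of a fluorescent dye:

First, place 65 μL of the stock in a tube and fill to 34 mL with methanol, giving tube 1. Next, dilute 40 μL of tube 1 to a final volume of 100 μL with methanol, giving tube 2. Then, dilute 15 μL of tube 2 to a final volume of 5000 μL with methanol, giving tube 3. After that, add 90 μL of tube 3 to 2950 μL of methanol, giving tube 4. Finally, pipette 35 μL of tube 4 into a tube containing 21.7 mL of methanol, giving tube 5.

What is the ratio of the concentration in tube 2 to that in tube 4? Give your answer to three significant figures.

1.13 × 10^4

Step 1: 65 μL brought to 34 mL → factor 34000/65 = 523.08
Step 2: 40 μL brought to 100 μL → factor 100/40 = 2.5
Step 3: 15 μL brought to 5000 μL → factor 5000/15 = 333.33
Step 4: 90 μL + 2950 μL = 3040 μL total → factor 3040/90 = 33.778
Dilution factor to tube 2 = 1307.7; to tube 4 = 1.4724 × 10^7
[tube 2]/[tube 4] = (factor to tube 4)/(factor to tube 2) = 1.4724 × 10^7/1307.7 = 1.13 × 10^4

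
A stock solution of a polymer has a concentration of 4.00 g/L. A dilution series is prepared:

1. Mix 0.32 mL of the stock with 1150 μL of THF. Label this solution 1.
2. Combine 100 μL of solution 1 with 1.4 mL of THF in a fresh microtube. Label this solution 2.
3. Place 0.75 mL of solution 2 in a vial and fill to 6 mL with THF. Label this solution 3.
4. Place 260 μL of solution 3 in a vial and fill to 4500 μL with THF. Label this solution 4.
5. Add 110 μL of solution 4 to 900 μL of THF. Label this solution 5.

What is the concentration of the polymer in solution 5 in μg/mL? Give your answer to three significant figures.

0.0457 μg/mL

Step 1: 0.32 mL + 1150 μL = 1.47 mL total → factor 1.47/0.32 = 4.5938
Step 2: 100 μL + 1.4 mL = 1500 μL total → factor 1500/100 = 15
Step 3: 0.75 mL brought to 6 mL → factor 6/0.75 = 8
Step 4: 260 μL brought to 4500 μL → factor 4500/260 = 17.308
Step 5: 110 μL + 900 μL = 1010 μL total → factor 1010/110 = 9.1818
Overall dilution factor = 4.5938 × 15 × 8 × 17.308 × 9.1818 = 87602
Final = 4.00 g/L / 87602 = 4.566 × 10^-5 g/L = 0.0457 μg/mL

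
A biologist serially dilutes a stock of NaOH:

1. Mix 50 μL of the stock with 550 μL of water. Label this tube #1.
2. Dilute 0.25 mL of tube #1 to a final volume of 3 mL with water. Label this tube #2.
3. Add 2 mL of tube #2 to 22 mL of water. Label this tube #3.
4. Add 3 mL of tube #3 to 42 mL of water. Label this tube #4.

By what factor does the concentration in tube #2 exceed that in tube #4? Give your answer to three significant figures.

180

Step 1: 50 μL + 550 μL = 600 μL total → factor 600/50 = 12
Step 2: 0.25 mL brought to 3 mL → factor 3/0.25 = 12
Step 3: 2 mL + 22 mL = 24 mL total → factor 24/2 = 12
Step 4: 3 mL + 42 mL = 45 mL total → factor 45/3 = 15
Dilution factor to tube #2 = 144; to tube #4 = 25920
[tube #2]/[tube #4] = (factor to tube #4)/(factor to tube #2) = 25920/144 = 180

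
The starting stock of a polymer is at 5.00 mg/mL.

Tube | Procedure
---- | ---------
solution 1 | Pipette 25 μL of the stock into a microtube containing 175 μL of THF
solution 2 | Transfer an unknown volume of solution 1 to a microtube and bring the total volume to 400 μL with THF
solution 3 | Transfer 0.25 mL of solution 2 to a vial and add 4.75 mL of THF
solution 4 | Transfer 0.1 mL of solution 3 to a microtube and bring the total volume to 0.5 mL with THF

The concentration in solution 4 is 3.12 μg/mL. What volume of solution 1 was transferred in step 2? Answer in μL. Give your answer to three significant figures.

Step 1: 25 μL + 175 μL = 200 μL total → factor 200/25 = 8
Step 2: v brought to 400 μL → factor = 400 μL/v
Step 3: 0.25 mL + 4.75 mL = 5 mL total → factor 5/0.25 = 20
Step 4: 0.1 mL brought to 0.5 mL → factor 0.5/0.1 = 5
Product of known-step factors = 800
Overall factor = 5.00 mg/mL / (3.12 μg/mL) = 1602.6
Step-2 factor = 1602.6 / 800 = 2.0032
v = 400 μL / 2.0032 = 200 μL

200 μL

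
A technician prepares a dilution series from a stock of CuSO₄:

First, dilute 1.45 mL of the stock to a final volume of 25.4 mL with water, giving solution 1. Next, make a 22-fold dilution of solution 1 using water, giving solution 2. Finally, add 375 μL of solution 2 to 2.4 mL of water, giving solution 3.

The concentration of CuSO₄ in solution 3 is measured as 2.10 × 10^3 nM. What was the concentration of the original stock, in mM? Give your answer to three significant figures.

Step 1: 1.45 mL brought to 25.4 mL → factor 25.4/1.45 = 17.517
Step 2: 22-fold → factor 22
Step 3: 375 μL + 2.4 mL = 2775 μL total → factor 2775/375 = 7.4
Overall dilution factor = 17.517 × 22 × 7.4 = 2851.8
Stock = 2.10 × 10^3 nM × 2851.8 = 5.989 × 10^6 nM = 5.99 mM

5.99 mM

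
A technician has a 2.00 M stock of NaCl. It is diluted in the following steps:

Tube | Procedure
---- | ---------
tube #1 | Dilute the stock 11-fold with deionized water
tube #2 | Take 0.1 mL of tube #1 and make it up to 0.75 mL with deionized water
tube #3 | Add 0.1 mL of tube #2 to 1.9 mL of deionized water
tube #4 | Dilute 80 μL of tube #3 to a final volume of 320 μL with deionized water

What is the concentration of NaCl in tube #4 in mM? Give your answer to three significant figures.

0.303 mM

Step 1: 11-fold → factor 11
Step 2: 0.1 mL brought to 0.75 mL → factor 0.75/0.1 = 7.5
Step 3: 0.1 mL + 1.9 mL = 2 mL total → factor 2/0.1 = 20
Step 4: 80 μL brought to 320 μL → factor 320/80 = 4
Overall dilution factor = 11 × 7.5 × 20 × 4 = 6600
Final = 2.00 M / 6600 = 0.0003030 M = 0.303 mM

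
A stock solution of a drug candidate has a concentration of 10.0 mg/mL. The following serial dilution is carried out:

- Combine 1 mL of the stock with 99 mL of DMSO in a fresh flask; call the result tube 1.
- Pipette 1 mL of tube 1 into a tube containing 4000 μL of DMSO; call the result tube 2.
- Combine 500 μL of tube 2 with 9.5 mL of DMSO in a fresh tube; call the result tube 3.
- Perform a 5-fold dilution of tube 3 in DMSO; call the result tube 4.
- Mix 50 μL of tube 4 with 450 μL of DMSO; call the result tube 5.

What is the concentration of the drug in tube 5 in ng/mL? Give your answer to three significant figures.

20.0 ng/mL

Step 1: 1 mL + 99 mL = 100 mL total → factor 100/1 = 100
Step 2: 1 mL + 4000 μL = 5 mL total → factor 5/1 = 5
Step 3: 500 μL + 9.5 mL = 10000 μL total → factor 10000/500 = 20
Step 4: 5-fold → factor 5
Step 5: 50 μL + 450 μL = 500 μL total → factor 500/50 = 10
Dilution factor through tube 5 = 100 × 5 × 20 × 5 × 10 = 5 × 10^5
[tube 5] = 10.0 mg/mL / 5 × 10^5 = 2.000 × 10^-5 mg/mL = 20.0 ng/mL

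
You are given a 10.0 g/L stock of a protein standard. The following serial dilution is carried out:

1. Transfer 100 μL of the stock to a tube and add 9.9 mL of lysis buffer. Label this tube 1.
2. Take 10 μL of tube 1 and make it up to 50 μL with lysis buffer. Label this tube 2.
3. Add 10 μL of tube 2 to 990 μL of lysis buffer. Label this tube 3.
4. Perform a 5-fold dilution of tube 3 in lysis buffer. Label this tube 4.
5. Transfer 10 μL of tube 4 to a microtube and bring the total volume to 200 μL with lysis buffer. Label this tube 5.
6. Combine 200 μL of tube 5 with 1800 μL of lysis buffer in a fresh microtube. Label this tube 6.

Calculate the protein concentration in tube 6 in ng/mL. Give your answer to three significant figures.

Step 1: 100 μL + 9.9 mL = 10000 μL total → factor 10000/100 = 100
Step 2: 10 μL brought to 50 μL → factor 50/10 = 5
Step 3: 10 μL + 990 μL = 1000 μL total → factor 1000/10 = 100
Step 4: 5-fold → factor 5
Step 5: 10 μL brought to 200 μL → factor 200/10 = 20
Step 6: 200 μL + 1800 μL = 2000 μL total → factor 2000/200 = 10
Dilution factor through tube 6 = 100 × 5 × 100 × 5 × 20 × 10 = 5 × 10^7
[tube 6] = 10.0 g/L / 5 × 10^7 = 2.000 × 10^-7 g/L = 0.200 ng/mL

0.200 ng/mL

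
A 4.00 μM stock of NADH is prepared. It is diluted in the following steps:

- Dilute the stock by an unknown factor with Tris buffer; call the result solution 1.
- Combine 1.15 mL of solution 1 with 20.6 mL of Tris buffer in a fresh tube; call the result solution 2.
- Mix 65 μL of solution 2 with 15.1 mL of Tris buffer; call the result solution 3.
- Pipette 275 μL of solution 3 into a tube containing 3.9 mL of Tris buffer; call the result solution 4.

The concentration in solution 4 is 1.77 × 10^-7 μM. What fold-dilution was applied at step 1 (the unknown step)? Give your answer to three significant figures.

337-fold

Step 1: unknown factor x
Step 2: 1.15 mL + 20.6 mL = 21.75 mL total → factor 21.75/1.15 = 18.913
Step 3: 65 μL + 15.1 mL = 15165 μL total → factor 15165/65 = 233.31
Step 4: 275 μL + 3.9 mL = 4175 μL total → factor 4175/275 = 15.182
Product of known-step factors = 66991
Overall factor = 4.00 μM / (1.77 × 10^-7 μM) = 2.2599 × 10^7
x = 2.2599 × 10^7 / 66991 = 337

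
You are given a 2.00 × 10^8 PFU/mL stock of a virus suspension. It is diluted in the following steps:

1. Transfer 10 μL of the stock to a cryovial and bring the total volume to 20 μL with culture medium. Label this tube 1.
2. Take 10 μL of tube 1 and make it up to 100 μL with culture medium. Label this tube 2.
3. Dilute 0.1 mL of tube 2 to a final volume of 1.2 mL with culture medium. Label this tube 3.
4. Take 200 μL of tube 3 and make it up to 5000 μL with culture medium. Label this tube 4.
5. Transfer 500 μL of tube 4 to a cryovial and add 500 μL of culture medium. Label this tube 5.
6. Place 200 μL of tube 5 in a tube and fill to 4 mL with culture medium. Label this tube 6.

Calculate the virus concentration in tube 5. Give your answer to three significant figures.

1.67 × 10^4 PFU/mL

Step 1: 10 μL brought to 20 μL → factor 20/10 = 2
Step 2: 10 μL brought to 100 μL → factor 100/10 = 10
Step 3: 0.1 mL brought to 1.2 mL → factor 1.2/0.1 = 12
Step 4: 200 μL brought to 5000 μL → factor 5000/200 = 25
Step 5: 500 μL + 500 μL = 1000 μL total → factor 1000/500 = 2
Dilution factor through tube 5 = 2 × 10 × 12 × 25 × 2 = 12000
[tube 5] = 2.00 × 10^8 PFU/mL / 12000 = 1.67 × 10^4 PFU/mL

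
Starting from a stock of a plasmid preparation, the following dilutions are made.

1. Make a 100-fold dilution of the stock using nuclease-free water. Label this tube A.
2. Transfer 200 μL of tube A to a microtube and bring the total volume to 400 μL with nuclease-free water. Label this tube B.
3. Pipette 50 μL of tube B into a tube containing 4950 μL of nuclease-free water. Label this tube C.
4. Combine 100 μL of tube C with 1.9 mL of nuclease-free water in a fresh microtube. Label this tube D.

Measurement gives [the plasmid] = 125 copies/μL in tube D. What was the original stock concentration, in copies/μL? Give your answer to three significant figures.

Step 1: 100-fold → factor 100
Step 2: 200 μL brought to 400 μL → factor 400/200 = 2
Step 3: 50 μL + 4950 μL = 5000 μL total → factor 5000/50 = 100
Step 4: 100 μL + 1.9 mL = 2000 μL total → factor 2000/100 = 20
Overall dilution factor = 100 × 2 × 100 × 20 = 4 × 10^5
Stock = 125 copies/μL × 4 × 10^5 = 5.00 × 10^7 copies/μL

5.00 × 10^7 copies/μL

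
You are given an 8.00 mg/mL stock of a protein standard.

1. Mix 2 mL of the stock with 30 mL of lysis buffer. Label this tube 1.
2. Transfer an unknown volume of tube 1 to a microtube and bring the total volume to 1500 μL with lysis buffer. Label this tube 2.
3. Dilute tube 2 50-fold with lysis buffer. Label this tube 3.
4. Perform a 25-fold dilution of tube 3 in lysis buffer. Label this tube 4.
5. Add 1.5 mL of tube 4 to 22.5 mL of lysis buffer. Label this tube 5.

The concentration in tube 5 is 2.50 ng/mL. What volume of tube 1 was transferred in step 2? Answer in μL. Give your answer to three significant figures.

Step 1: 2 mL + 30 mL = 32 mL total → factor 32/2 = 16
Step 2: v brought to 1500 μL → factor = 1500 μL/v
Step 3: 50-fold → factor 50
Step 4: 25-fold → factor 25
Step 5: 1.5 mL + 22.5 mL = 24 mL total → factor 24/1.5 = 16
Product of known-step factors = 3.2 × 10^5
Overall factor = 8.00 mg/mL / (2.50 ng/mL) = 3.2 × 10^6
Step-2 factor = 3.2 × 10^6 / 3.2 × 10^5 = 10
v = 1500 μL / 10 = 150 μL

150 μL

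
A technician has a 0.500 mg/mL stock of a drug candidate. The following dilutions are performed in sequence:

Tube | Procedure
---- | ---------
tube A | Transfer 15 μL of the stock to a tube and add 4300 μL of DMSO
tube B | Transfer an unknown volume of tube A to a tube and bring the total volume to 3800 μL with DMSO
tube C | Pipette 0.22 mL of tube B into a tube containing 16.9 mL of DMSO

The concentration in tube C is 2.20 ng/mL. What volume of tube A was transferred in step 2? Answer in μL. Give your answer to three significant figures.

374 μL

Step 1: 15 μL + 4300 μL = 4315 μL total → factor 4315/15 = 287.67
Step 2: v brought to 3800 μL → factor = 3800 μL/v
Step 3: 0.22 mL + 16.9 mL = 17.12 mL total → factor 17.12/0.22 = 77.818
Product of known-step factors = 22386
Overall factor = 0.500 mg/mL / (2.20 ng/mL) = 2.2727 × 10^5
Step-2 factor = 2.2727 × 10^5 / 22386 = 10.153
v = 3800 μL / 10.153 = 374 μL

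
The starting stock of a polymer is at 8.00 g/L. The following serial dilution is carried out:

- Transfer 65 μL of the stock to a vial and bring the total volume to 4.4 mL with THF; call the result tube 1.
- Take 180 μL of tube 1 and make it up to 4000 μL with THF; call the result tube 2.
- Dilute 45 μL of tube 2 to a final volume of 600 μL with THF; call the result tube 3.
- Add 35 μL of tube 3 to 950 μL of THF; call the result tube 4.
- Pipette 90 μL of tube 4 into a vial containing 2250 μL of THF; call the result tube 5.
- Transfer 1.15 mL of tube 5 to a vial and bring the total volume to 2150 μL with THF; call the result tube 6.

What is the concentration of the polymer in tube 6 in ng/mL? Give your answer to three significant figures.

Step 1: 65 μL brought to 4.4 mL → factor 4400/65 = 67.692
Step 2: 180 μL brought to 4000 μL → factor 4000/180 = 22.222
Step 3: 45 μL brought to 600 μL → factor 600/45 = 13.333
Step 4: 35 μL + 950 μL = 985 μL total → factor 985/35 = 28.143
Step 5: 90 μL + 2250 μL = 2340 μL total → factor 2340/90 = 26
Step 6: 1.15 mL brought to 2150 μL → factor 2.15/1.15 = 1.8696
Overall dilution factor = 67.692 × 22.222 × 13.333 × 28.143 × 26 × 1.8696 = 2.7438 × 10^7
Final = 8.00 g/L / 2.7438 × 10^7 = 2.916 × 10^-7 g/L = 0.292 ng/mL

0.292 ng/mL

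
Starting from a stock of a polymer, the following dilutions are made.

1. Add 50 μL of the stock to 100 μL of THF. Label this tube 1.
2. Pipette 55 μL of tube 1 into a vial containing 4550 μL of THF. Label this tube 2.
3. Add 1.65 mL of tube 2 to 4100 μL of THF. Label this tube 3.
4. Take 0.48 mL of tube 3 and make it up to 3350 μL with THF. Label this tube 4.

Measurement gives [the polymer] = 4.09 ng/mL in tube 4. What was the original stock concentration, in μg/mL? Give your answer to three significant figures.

25.0 μg/mL

Step 1: 50 μL + 100 μL = 150 μL total → factor 150/50 = 3
Step 2: 55 μL + 4550 μL = 4605 μL total → factor 4605/55 = 83.727
Step 3: 1.65 mL + 4100 μL = 5.75 mL total → factor 5.75/1.65 = 3.4848
Step 4: 0.48 mL brought to 3350 μL → factor 3.35/0.48 = 6.9792
Overall dilution factor = 3 × 83.727 × 3.4848 × 6.9792 = 6109.1
Stock = 4.09 ng/mL × 6109.1 = 2.499 × 10^4 ng/mL = 25.0 μg/mL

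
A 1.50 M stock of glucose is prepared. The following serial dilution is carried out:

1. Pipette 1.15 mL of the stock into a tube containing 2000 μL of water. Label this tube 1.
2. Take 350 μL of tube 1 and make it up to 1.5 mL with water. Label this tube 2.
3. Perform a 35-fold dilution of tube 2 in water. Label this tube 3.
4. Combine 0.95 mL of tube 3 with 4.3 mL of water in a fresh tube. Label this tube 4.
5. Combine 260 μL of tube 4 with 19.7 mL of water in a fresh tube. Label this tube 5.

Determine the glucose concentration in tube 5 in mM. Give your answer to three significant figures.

Step 1: 1.15 mL + 2000 μL = 3.15 mL total → factor 3.15/1.15 = 2.7391
Step 2: 350 μL brought to 1.5 mL → factor 1500/350 = 4.2857
Step 3: 35-fold → factor 35
Step 4: 0.95 mL + 4.3 mL = 5.25 mL total → factor 5.25/0.95 = 5.5263
Step 5: 260 μL + 19.7 mL = 19960 μL total → factor 19960/260 = 76.769
Overall dilution factor = 2.7391 × 4.2857 × 35 × 5.5263 × 76.769 = 1.7431 × 10^5
Final = 1.50 M / 1.7431 × 10^5 = 8.605 × 10^-6 M = 0.00861 mM

0.00861 mM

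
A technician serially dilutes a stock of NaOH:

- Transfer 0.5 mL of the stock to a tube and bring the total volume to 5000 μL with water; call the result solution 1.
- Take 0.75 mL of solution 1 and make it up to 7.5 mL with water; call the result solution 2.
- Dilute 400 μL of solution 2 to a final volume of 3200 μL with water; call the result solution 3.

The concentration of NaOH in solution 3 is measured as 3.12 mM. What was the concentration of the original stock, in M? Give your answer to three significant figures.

Step 1: 0.5 mL brought to 5000 μL → factor 5/0.5 = 10
Step 2: 0.75 mL brought to 7.5 mL → factor 7.5/0.75 = 10
Step 3: 400 μL brought to 3200 μL → factor 3200/400 = 8
Overall dilution factor = 10 × 10 × 8 = 800
Stock = 3.12 mM × 800 = 2496 mM = 2.50 M

2.50 M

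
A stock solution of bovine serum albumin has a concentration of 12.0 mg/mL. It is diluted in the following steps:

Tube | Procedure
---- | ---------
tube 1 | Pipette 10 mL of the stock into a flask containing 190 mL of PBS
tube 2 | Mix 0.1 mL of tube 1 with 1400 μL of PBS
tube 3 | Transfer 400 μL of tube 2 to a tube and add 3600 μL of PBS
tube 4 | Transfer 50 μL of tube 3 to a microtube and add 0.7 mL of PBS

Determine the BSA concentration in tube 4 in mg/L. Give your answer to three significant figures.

Step 1: 10 mL + 190 mL = 200 mL total → factor 200/10 = 20
Step 2: 0.1 mL + 1400 μL = 1.5 mL total → factor 1.5/0.1 = 15
Step 3: 400 μL + 3600 μL = 4000 μL total → factor 4000/400 = 10
Step 4: 50 μL + 0.7 mL = 750 μL total → factor 750/50 = 15
Overall dilution factor = 20 × 15 × 10 × 15 = 45000
Final = 12.0 mg/mL / 45000 = 0.0002667 mg/mL = 0.267 mg/L

0.267 mg/L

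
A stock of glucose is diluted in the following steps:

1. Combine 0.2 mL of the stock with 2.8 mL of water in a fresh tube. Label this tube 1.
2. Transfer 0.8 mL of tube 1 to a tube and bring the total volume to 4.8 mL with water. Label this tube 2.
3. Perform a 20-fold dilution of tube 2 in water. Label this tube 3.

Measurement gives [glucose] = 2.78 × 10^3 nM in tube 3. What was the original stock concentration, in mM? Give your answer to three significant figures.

5.00 mM

Step 1: 0.2 mL + 2.8 mL = 3 mL total → factor 3/0.2 = 15
Step 2: 0.8 mL brought to 4.8 mL → factor 4.8/0.8 = 6
Step 3: 20-fold → factor 20
Overall dilution factor = 15 × 6 × 20 = 1800
Stock = 2.78 × 10^3 nM × 1800 = 5.004 × 10^6 nM = 5.00 mM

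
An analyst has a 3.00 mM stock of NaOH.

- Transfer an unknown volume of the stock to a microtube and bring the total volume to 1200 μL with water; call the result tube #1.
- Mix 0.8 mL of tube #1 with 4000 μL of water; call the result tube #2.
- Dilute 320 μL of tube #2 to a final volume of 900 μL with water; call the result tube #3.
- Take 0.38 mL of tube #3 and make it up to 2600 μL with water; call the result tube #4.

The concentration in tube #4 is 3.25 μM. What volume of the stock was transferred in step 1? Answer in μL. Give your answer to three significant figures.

Step 1: v brought to 1200 μL → factor = 1200 μL/v
Step 2: 0.8 mL + 4000 μL = 4.8 mL total → factor 4.8/0.8 = 6
Step 3: 320 μL brought to 900 μL → factor 900/320 = 2.8125
Step 4: 0.38 mL brought to 2600 μL → factor 2.6/0.38 = 6.8421
Product of known-step factors = 115.46
Overall factor = 3.00 mM / (3.25 μM) = 923.08
Step-1 factor = 923.08 / 115.46 = 7.9947
v = 1200 μL / 7.9947 = 150 μL

150 μL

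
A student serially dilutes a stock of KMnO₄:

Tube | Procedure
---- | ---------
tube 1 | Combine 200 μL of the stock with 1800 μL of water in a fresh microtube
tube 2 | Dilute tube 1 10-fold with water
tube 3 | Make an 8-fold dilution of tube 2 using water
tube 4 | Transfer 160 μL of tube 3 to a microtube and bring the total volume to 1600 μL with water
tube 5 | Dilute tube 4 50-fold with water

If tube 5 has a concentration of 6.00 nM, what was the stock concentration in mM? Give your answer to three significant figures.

Step 1: 200 μL + 1800 μL = 2000 μL total → factor 2000/200 = 10
Step 2: 10-fold → factor 10
Step 3: 8-fold → factor 8
Step 4: 160 μL brought to 1600 μL → factor 1600/160 = 10
Step 5: 50-fold → factor 50
Overall dilution factor = 10 × 10 × 8 × 10 × 50 = 4 × 10^5
Stock = 6.00 nM × 4 × 10^5 = 2.400 × 10^6 nM = 2.40 mM

2.40 mM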